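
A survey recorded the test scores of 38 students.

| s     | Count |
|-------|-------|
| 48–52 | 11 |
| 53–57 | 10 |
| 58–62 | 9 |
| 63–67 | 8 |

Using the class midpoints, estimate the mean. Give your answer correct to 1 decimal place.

56.8

Midpoints: 50, 55, 60, 65
Σfm = 11×50 + 10×55 + 9×60 + 8×65 = 2160
n = Σf = 38
Mean = 2160 / 38 = 56.8421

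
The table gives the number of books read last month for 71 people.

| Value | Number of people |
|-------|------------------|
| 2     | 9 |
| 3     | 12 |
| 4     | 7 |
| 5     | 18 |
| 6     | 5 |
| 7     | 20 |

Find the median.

Cumulative frequencies: 9, 21, 28, 46, 51, 71
n = 71, so the median is the value in position (n+1)/2 = 36.
Position 36 falls at value 5.

5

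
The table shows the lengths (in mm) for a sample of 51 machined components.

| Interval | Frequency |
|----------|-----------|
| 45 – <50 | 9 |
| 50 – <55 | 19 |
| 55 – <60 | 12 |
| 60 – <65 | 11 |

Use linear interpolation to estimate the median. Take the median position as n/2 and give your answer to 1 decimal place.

Cumulative frequencies: 9, 28, 40, 51
n = 51; position = n/2 = 25.5.
This falls in the class 50 – <55: L = 50, F = 9, f = 19, h = 5.
Median ≈ 50 + ((25.5 − 9) / 19) × 5 = 54.3421

54.3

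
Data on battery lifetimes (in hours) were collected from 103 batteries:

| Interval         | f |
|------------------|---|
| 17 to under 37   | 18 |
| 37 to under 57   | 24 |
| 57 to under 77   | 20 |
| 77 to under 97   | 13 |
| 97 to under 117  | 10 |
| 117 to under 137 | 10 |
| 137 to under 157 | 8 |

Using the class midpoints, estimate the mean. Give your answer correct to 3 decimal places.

Midpoints: 27, 47, 67, 87, 107, 127, 147
Σfm = 18×27 + 24×47 + 20×67 + 13×87 + 10×107 + 10×127 + 8×147 = 7601
n = Σf = 103
Mean = 7601 / 103 = 73.7961

73.796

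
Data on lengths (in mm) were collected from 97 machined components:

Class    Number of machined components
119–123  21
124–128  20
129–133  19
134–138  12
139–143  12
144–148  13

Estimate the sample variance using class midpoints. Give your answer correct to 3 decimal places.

72.723

Midpoints: 121, 126, 131, 136, 141, 146
n = 97, Σfm = 12772, mean = 131.6701
Σfm² = 1688672
Σf(m − x̄)² = Σfm² − (Σfm)²/n = 1688672 − 12772²/97 = 6981.4433
Sample variance = 6981.4433 / 96 = 72.7234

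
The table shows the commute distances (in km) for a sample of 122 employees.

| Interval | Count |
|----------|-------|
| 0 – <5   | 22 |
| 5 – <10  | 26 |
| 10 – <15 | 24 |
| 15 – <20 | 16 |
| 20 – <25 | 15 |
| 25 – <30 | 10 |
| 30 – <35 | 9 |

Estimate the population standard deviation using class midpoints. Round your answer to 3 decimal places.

9.161

Midpoints: 2.5, 7.5, 12.5, 17.5, 22.5, 27.5, 32.5
n = 122, Σfm = 1735, mean = 14.2213
Σfm² = 34912.5
Σf(m − x̄)² = Σfm² − (Σfm)²/n = 34912.5 − 1735²/122 = 10238.5246
Population variance = 10238.5246 / 122 = 83.9223
Standard deviation = √83.9223 = 9.1609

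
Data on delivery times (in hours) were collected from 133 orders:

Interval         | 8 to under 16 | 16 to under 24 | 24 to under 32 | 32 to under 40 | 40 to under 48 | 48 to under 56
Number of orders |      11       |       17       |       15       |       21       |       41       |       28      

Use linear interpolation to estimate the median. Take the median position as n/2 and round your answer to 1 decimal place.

Cumulative frequencies: 11, 28, 43, 64, 105, 133
n = 133; position = n/2 = 66.5.
This falls in the class 40 to under 48: L = 40, F = 64, f = 41, h = 8.
Median ≈ 40 + ((66.5 − 64) / 41) × 8 = 40.4878

40.5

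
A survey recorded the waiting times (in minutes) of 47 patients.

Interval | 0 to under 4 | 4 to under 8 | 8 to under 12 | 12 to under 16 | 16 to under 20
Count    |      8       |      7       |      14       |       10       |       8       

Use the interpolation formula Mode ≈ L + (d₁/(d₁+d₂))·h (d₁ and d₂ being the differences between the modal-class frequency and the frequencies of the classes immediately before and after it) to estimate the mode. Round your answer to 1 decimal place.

Modal class: 8 to under 12 (highest frequency 14).
d₁ = 14 − 7 = 7, d₂ = 14 − 10 = 4
Mode ≈ 8 + (7/(7+4)) × 4 = 8 + 2.5455 = 10.5455

10.5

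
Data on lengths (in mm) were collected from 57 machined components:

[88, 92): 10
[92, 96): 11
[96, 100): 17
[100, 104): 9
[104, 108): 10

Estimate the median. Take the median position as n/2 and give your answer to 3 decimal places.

Cumulative frequencies: 10, 21, 38, 47, 57
n = 57; position = n/2 = 28.5.
This falls in the class [96, 100): L = 96, F = 21, f = 17, h = 4.
Median ≈ 96 + ((28.5 − 21) / 17) × 4 = 97.7647

97.765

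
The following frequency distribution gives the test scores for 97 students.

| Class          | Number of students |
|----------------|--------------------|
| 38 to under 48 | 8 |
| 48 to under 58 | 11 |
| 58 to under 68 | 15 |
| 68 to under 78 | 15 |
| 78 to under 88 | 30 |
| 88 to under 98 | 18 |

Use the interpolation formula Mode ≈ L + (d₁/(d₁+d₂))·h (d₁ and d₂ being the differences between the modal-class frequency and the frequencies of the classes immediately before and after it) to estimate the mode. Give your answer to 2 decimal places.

Modal class: 78 to under 88 (highest frequency 30).
d₁ = 30 − 15 = 15, d₂ = 30 − 18 = 12
Mode ≈ 78 + (15/(15+12)) × 10 = 78 + 5.5556 = 83.5556

83.56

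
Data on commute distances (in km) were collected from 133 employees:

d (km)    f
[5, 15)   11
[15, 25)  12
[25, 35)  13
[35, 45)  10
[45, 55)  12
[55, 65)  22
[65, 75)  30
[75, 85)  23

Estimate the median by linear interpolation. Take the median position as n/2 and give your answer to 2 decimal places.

58.86

Cumulative frequencies: 11, 23, 36, 46, 58, 80, 110, 133
n = 133; position = n/2 = 66.5.
This falls in the class [55, 65): L = 55, F = 58, f = 22, h = 10.
Median ≈ 55 + ((66.5 − 58) / 22) × 10 = 58.8636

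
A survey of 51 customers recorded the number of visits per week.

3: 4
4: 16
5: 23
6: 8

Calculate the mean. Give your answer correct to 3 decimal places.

Values: 3, 4, 5, 6
Σfx = 4×3 + 16×4 + 23×5 + 8×6 = 239
n = Σf = 51
Mean = 239 / 51 = 4.6863

4.686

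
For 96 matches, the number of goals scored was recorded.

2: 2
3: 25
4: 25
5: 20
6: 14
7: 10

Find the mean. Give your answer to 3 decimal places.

4.510

Values: 2, 3, 4, 5, 6, 7
Σfx = 2×2 + 25×3 + 25×4 + 20×5 + 14×6 + 10×7 = 433
n = Σf = 96
Mean = 433 / 96 = 4.5104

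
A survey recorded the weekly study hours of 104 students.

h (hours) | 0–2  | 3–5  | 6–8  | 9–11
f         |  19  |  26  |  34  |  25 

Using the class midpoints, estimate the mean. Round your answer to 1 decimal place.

5.9

Midpoints: 1, 4, 7, 10
Σfm = 19×1 + 26×4 + 34×7 + 25×10 = 611
n = Σf = 104
Mean = 611 / 104 = 5.8750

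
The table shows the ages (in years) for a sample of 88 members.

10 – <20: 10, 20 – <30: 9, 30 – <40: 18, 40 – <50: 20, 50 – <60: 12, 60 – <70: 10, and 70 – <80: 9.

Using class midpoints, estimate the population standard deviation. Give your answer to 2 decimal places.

17.72

Midpoints: 15, 25, 35, 45, 55, 65, 75
n = 88, Σfm = 3890, mean = 44.2045
Σfm² = 199600
Σf(m − x̄)² = Σfm² − (Σfm)²/n = 199600 − 3890²/88 = 27644.3182
Population variance = 27644.3182 / 88 = 314.1400
Standard deviation = √314.1400 = 17.7240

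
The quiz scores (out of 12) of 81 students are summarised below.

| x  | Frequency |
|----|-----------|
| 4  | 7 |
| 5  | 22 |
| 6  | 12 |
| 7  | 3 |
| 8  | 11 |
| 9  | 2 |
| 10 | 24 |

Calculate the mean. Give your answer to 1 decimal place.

Values: 4, 5, 6, 7, 8, 9, 10
Σfx = 7×4 + 22×5 + 12×6 + 3×7 + 11×8 + 2×9 + 24×10 = 577
n = Σf = 81
Mean = 577 / 81 = 7.1235

7.1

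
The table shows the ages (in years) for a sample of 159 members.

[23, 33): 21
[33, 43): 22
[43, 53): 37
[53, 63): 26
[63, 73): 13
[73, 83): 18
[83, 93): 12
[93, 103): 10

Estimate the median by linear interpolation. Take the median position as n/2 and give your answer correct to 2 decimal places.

52.86

Cumulative frequencies: 21, 43, 80, 106, 119, 137, 149, 159
n = 159; position = n/2 = 79.5.
This falls in the class [43, 53): L = 43, F = 43, f = 37, h = 10.
Median ≈ 43 + ((79.5 − 43) / 37) × 10 = 52.8649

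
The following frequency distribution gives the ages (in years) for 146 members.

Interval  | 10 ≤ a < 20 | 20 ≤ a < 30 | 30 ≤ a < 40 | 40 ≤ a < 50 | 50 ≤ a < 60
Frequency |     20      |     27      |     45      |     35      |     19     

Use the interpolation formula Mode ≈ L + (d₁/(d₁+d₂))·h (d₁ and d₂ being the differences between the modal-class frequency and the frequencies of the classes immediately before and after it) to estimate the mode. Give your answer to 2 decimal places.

Modal class: 30 ≤ a < 40 (highest frequency 45).
d₁ = 45 − 27 = 18, d₂ = 45 − 35 = 10
Mode ≈ 30 + (18/(18+10)) × 10 = 30 + 6.4286 = 36.4286

36.43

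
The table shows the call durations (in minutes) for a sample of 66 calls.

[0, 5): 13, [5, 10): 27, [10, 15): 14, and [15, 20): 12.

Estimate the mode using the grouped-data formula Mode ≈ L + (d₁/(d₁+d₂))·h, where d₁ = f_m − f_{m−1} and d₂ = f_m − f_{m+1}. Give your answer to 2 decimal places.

7.59

Modal class: [5, 10) (highest frequency 27).
d₁ = 27 − 13 = 14, d₂ = 27 − 14 = 13
Mode ≈ 5 + (14/(14+13)) × 5 = 5 + 2.5926 = 7.5926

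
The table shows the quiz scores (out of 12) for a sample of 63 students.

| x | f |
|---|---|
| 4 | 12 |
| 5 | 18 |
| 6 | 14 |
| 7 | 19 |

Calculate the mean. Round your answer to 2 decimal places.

Values: 4, 5, 6, 7
Σfx = 12×4 + 18×5 + 14×6 + 19×7 = 355
n = Σf = 63
Mean = 355 / 63 = 5.6349

5.63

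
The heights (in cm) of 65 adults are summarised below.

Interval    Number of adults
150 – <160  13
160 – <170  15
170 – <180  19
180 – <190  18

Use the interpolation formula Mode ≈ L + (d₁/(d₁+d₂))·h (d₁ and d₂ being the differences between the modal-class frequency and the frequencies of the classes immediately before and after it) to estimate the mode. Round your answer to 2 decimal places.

178.00

Modal class: 170 – <180 (highest frequency 19).
d₁ = 19 − 15 = 4, d₂ = 19 − 18 = 1
Mode ≈ 170 + (4/(4+1)) × 10 = 170 + 8.0000 = 178.0000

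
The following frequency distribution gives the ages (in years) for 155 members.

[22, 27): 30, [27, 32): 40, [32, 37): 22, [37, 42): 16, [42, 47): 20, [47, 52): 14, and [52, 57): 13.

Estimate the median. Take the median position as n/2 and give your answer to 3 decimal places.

Cumulative frequencies: 30, 70, 92, 108, 128, 142, 155
n = 155; position = n/2 = 77.5.
This falls in the class [32, 37): L = 32, F = 70, f = 22, h = 5.
Median ≈ 32 + ((77.5 − 70) / 22) × 5 = 33.7045

33.705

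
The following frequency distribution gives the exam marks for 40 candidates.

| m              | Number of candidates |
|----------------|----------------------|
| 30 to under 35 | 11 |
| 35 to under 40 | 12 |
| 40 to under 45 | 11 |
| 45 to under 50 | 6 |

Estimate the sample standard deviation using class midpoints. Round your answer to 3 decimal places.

Midpoints: 32.5, 37.5, 42.5, 47.5
n = 40, Σfm = 1560, mean = 39.0000
Σfm² = 61900
Σf(m − x̄)² = Σfm² − (Σfm)²/n = 61900 − 1560²/40 = 1060.0000
Sample variance = 1060.0000 / 39 = 27.1795
Standard deviation = √27.1795 = 5.2134

5.213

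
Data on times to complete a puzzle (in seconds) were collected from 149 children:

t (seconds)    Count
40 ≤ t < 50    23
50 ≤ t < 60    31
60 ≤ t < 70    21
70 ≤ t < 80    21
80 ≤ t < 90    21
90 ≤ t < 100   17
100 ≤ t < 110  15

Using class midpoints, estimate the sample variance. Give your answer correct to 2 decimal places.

376.93

Midpoints: 45, 55, 65, 75, 85, 95, 105
n = 149, Σfm = 10655, mean = 71.5101
Σfm² = 817725
Σf(m − x̄)² = Σfm² − (Σfm)²/n = 817725 − 10655²/149 = 55785.2349
Sample variance = 55785.2349 / 148 = 376.9273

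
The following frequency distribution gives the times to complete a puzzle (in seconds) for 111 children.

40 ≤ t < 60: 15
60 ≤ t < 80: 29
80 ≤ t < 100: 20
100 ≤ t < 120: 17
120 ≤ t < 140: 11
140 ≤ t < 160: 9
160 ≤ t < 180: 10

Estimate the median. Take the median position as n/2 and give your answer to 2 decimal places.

91.50

Cumulative frequencies: 15, 44, 64, 81, 92, 101, 111
n = 111; position = n/2 = 55.5.
This falls in the class 80 ≤ t < 100: L = 80, F = 44, f = 20, h = 20.
Median ≈ 80 + ((55.5 − 44) / 20) × 20 = 91.5000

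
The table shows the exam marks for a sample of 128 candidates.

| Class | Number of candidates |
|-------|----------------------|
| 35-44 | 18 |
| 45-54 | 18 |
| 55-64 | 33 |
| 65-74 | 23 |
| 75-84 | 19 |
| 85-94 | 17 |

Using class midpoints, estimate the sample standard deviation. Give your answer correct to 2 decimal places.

15.77

Midpoints: 39.5, 49.5, 59.5, 69.5, 79.5, 89.5
n = 128, Σfm = 8196, mean = 64.0312
Σfm² = 556372
Σf(m − x̄)² = Σfm² − (Σfm)²/n = 556372 − 8196²/128 = 31571.8750
Sample variance = 31571.8750 / 127 = 248.5974
Standard deviation = √248.5974 = 15.7670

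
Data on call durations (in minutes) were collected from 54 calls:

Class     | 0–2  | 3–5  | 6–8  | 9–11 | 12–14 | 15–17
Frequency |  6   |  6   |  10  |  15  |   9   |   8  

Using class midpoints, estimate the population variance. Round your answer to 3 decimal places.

Midpoints: 1, 4, 7, 10, 13, 16
n = 54, Σfm = 495, mean = 9.1667
Σfm² = 5661
Σf(m − x̄)² = Σfm² − (Σfm)²/n = 5661 − 495²/54 = 1123.5000
Population variance = 1123.5000 / 54 = 20.8056

20.806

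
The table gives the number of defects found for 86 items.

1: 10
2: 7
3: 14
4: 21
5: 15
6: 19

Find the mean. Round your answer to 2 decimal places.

Values: 1, 2, 3, 4, 5, 6
Σfx = 10×1 + 7×2 + 14×3 + 21×4 + 15×5 + 19×6 = 339
n = Σf = 86
Mean = 339 / 86 = 3.9419

3.94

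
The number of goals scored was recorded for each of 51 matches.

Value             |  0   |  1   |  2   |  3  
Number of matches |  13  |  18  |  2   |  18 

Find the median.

1

Cumulative frequencies: 13, 31, 33, 51
n = 51, so the median is the value in position (n+1)/2 = 26.
Position 26 falls at value 1.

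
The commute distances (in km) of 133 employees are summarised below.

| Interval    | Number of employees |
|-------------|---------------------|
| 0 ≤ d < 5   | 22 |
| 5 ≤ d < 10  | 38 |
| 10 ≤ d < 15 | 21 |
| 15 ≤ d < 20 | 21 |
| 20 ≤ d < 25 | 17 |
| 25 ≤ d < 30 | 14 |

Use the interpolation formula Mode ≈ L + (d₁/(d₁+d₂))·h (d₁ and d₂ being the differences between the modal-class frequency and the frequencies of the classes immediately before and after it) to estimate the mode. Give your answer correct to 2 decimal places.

7.42

Modal class: 5 ≤ d < 10 (highest frequency 38).
d₁ = 38 − 22 = 16, d₂ = 38 − 21 = 17
Mode ≈ 5 + (16/(16+17)) × 5 = 5 + 2.4242 = 7.4242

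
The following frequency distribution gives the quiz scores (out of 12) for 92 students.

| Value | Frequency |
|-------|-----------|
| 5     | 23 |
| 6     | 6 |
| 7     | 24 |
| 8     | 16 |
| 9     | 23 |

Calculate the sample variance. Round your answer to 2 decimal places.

Values: 5, 6, 7, 8, 9
n = 92, Σfx = 654, mean = 7.1087
Σfx² = 4854
Σf(x − x̄)² = Σfx² − (Σfx)²/n = 4854 − 654²/92 = 204.9130
Sample variance = 204.9130 / 91 = 2.2518

2.25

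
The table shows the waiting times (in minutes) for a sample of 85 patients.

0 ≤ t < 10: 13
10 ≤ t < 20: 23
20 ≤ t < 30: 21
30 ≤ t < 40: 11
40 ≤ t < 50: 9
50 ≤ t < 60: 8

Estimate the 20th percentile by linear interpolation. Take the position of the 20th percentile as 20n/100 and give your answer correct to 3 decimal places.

Cumulative frequencies: 13, 36, 57, 68, 77, 85
n = 85; position = 20n/100 = 17.
This falls in the class 10 ≤ t < 20: L = 10, F = 13, f = 23, h = 10.
20th percentile ≈ 10 + ((17 − 13) / 23) × 10 = 11.7391

11.739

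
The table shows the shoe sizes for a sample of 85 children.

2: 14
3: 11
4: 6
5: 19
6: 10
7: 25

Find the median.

Cumulative frequencies: 14, 25, 31, 50, 60, 85
n = 85, so the median is the value in position (n+1)/2 = 43.
Position 43 falls at value 5.

5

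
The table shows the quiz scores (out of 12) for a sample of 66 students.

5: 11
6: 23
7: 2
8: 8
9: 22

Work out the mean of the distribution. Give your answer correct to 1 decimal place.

Values: 5, 6, 7, 8, 9
Σfx = 11×5 + 23×6 + 2×7 + 8×8 + 22×9 = 469
n = Σf = 66
Mean = 469 / 66 = 7.1061

7.1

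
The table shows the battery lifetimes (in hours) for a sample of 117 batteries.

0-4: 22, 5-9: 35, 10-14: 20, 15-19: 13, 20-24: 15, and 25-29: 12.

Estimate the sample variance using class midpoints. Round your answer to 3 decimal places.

65.517

Midpoints: 2, 7, 12, 17, 22, 27
n = 117, Σfm = 1404, mean = 12.0000
Σfm² = 24448
Σf(m − x̄)² = Σfm² − (Σfm)²/n = 24448 − 1404²/117 = 7600.0000
Sample variance = 7600.0000 / 116 = 65.5172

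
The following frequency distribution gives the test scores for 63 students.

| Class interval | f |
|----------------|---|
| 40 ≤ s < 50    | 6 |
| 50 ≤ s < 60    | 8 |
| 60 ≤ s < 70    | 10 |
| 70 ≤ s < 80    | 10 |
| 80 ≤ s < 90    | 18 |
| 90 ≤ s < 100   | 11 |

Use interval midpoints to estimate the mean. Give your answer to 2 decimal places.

Midpoints: 45, 55, 65, 75, 85, 95
Σfm = 6×45 + 8×55 + 10×65 + 10×75 + 18×85 + 11×95 = 4685
n = Σf = 63
Mean = 4685 / 63 = 74.3651

74.37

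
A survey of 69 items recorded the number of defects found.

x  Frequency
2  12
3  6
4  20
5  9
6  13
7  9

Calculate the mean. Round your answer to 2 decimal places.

Values: 2, 3, 4, 5, 6, 7
Σfx = 12×2 + 6×3 + 20×4 + 9×5 + 13×6 + 9×7 = 308
n = Σf = 69
Mean = 308 / 69 = 4.4638

4.46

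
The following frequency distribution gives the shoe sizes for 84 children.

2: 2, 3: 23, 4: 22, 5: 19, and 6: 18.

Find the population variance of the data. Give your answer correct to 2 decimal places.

Values: 2, 3, 4, 5, 6
n = 84, Σfx = 364, mean = 4.3333
Σfx² = 1690
Σf(x − x̄)² = Σfx² − (Σfx)²/n = 1690 − 364²/84 = 112.6667
Population variance = 112.6667 / 84 = 1.3413

1.34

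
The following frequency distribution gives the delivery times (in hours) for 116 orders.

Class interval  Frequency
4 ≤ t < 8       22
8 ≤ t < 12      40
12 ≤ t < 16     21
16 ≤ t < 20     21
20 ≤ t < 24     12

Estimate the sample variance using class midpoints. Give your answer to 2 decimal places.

25.58

Midpoints: 6, 10, 14, 18, 22
n = 116, Σfm = 1468, mean = 12.6552
Σfm² = 21520
Σf(m − x̄)² = Σfm² − (Σfm)²/n = 21520 − 1468²/116 = 2942.2069
Sample variance = 2942.2069 / 115 = 25.5844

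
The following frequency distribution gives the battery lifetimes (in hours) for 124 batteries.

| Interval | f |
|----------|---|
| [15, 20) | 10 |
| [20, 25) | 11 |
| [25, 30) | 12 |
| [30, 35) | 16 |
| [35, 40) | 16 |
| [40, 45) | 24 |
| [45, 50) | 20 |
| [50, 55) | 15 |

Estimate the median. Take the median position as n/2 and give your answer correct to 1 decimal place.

Cumulative frequencies: 10, 21, 33, 49, 65, 89, 109, 124
n = 124; position = n/2 = 62.
This falls in the class [35, 40): L = 35, F = 49, f = 16, h = 5.
Median ≈ 35 + ((62 − 49) / 16) × 5 = 39.0625

39.1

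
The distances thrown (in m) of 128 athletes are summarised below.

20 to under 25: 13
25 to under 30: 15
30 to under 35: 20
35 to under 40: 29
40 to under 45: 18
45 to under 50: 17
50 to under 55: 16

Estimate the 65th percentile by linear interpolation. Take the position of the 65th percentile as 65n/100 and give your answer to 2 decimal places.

Cumulative frequencies: 13, 28, 48, 77, 95, 112, 128
n = 128; position = 65n/100 = 83.2.
This falls in the class 40 to under 45: L = 40, F = 77, f = 18, h = 5.
65th percentile ≈ 40 + ((83.2 − 77) / 18) × 5 = 41.7222

41.72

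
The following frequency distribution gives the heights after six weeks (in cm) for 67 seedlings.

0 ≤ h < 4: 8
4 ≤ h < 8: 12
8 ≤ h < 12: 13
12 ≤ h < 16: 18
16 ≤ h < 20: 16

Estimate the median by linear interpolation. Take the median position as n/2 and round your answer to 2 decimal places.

Cumulative frequencies: 8, 20, 33, 51, 67
n = 67; position = n/2 = 33.5.
This falls in the class 12 ≤ h < 16: L = 12, F = 33, f = 18, h = 4.
Median ≈ 12 + ((33.5 − 33) / 18) × 4 = 12.1111

12.11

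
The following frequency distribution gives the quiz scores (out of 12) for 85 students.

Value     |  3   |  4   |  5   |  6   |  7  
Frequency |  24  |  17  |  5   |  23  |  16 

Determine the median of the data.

5

Cumulative frequencies: 24, 41, 46, 69, 85
n = 85, so the median is the value in position (n+1)/2 = 43.
Position 43 falls at value 5.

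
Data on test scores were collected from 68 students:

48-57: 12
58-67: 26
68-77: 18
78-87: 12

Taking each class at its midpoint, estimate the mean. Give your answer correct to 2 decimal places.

Midpoints: 52.5, 62.5, 72.5, 82.5
Σfm = 12×52.5 + 26×62.5 + 18×72.5 + 12×82.5 = 4550
n = Σf = 68
Mean = 4550 / 68 = 66.9118

66.91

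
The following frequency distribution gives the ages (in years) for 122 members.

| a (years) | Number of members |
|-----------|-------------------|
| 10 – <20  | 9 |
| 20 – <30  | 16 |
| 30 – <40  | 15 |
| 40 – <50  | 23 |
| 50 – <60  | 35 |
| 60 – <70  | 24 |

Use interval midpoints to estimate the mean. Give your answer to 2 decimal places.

45.74

Midpoints: 15, 25, 35, 45, 55, 65
Σfm = 9×15 + 16×25 + 15×35 + 23×45 + 35×55 + 24×65 = 5580
n = Σf = 122
Mean = 5580 / 122 = 45.7377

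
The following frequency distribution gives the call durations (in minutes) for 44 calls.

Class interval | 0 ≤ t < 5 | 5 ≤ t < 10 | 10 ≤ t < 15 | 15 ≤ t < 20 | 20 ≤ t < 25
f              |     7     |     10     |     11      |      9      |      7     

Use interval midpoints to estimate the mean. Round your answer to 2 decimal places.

12.39

Midpoints: 2.5, 7.5, 12.5, 17.5, 22.5
Σfm = 7×2.5 + 10×7.5 + 11×12.5 + 9×17.5 + 7×22.5 = 545
n = Σf = 44
Mean = 545 / 44 = 12.3864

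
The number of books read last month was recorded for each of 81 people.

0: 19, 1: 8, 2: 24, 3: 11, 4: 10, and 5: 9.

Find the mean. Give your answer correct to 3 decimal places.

2.148

Values: 0, 1, 2, 3, 4, 5
Σfx = 19×0 + 8×1 + 24×2 + 11×3 + 10×4 + 9×5 = 174
n = Σf = 81
Mean = 174 / 81 = 2.1481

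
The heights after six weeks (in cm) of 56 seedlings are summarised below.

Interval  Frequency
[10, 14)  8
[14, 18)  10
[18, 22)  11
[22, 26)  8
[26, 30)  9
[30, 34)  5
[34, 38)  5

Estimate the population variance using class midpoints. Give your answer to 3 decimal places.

54.036

Midpoints: 12, 16, 20, 24, 28, 32, 36
n = 56, Σfm = 1260, mean = 22.5000
Σfm² = 31376
Σf(m − x̄)² = Σfm² − (Σfm)²/n = 31376 − 1260²/56 = 3026.0000
Population variance = 3026.0000 / 56 = 54.0357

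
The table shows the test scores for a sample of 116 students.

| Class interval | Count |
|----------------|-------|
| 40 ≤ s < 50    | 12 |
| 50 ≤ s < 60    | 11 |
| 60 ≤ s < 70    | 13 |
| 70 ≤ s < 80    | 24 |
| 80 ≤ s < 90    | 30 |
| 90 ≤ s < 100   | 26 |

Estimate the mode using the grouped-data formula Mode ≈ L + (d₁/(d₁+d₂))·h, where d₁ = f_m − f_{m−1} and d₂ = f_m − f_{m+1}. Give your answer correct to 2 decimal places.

86.00

Modal class: 80 ≤ s < 90 (highest frequency 30).
d₁ = 30 − 24 = 6, d₂ = 30 − 26 = 4
Mode ≈ 80 + (6/(6+4)) × 10 = 80 + 6.0000 = 86.0000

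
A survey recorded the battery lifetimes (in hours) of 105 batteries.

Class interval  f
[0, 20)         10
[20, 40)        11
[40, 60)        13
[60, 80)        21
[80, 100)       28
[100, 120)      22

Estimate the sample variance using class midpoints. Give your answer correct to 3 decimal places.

Midpoints: 10, 30, 50, 70, 90, 110
n = 105, Σfm = 7490, mean = 71.3333
Σfm² = 639300
Σf(m − x̄)² = Σfm² − (Σfm)²/n = 639300 − 7490²/105 = 105013.3333
Sample variance = 105013.3333 / 104 = 1009.7436

1009.744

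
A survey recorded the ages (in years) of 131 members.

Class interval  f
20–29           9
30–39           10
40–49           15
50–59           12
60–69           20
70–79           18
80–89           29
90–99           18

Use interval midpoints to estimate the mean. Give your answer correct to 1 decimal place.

Midpoints: 24.5, 34.5, 44.5, 54.5, 64.5, 74.5, 84.5, 94.5
Σfm = 9×24.5 + 10×34.5 + 15×44.5 + 12×54.5 + 20×64.5 + 18×74.5 + 29×84.5 + 18×94.5 = 8669.5
n = Σf = 131
Mean = 8669.5 / 131 = 66.1794

66.2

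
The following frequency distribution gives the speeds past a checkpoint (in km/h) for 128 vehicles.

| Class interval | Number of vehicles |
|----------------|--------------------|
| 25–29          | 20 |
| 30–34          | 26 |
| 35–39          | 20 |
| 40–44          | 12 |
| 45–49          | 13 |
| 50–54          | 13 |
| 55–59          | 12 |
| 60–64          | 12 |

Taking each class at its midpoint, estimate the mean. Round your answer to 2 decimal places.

41.65

Midpoints: 27, 32, 37, 42, 47, 52, 57, 62
Σfm = 20×27 + 26×32 + 20×37 + 12×42 + 13×47 + 13×52 + 12×57 + 12×62 = 5331
n = Σf = 128
Mean = 5331 / 128 = 41.6484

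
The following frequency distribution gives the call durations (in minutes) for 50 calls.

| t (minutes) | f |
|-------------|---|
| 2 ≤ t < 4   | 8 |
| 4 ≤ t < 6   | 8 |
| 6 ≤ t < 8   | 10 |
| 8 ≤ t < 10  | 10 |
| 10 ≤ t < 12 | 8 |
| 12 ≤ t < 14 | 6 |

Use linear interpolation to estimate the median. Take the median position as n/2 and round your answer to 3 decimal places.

7.800

Cumulative frequencies: 8, 16, 26, 36, 44, 50
n = 50; position = n/2 = 25.
This falls in the class 6 ≤ t < 8: L = 6, F = 16, f = 10, h = 2.
Median ≈ 6 + ((25 − 16) / 10) × 2 = 7.8000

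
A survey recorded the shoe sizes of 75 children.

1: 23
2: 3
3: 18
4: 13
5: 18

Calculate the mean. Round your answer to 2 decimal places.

Values: 1, 2, 3, 4, 5
Σfx = 23×1 + 3×2 + 18×3 + 13×4 + 18×5 = 225
n = Σf = 75
Mean = 225 / 75 = 3.0000

3.00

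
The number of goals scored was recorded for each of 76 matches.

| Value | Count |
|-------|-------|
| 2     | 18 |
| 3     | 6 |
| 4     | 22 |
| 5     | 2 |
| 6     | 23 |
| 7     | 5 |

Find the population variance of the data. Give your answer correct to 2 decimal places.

2.78

Values: 2, 3, 4, 5, 6, 7
n = 76, Σfx = 325, mean = 4.2763
Σfx² = 1601
Σf(x − x̄)² = Σfx² − (Σfx)²/n = 1601 − 325²/76 = 211.1974
Population variance = 211.1974 / 76 = 2.7789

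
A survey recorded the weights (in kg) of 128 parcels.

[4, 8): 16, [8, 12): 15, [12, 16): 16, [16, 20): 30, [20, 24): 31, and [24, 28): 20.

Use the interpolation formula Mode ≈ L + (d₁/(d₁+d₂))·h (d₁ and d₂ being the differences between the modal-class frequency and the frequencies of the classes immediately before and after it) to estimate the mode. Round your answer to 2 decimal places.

Modal class: [20, 24) (highest frequency 31).
d₁ = 31 − 30 = 1, d₂ = 31 − 20 = 11
Mode ≈ 20 + (1/(1+11)) × 4 = 20 + 0.3333 = 20.3333

20.33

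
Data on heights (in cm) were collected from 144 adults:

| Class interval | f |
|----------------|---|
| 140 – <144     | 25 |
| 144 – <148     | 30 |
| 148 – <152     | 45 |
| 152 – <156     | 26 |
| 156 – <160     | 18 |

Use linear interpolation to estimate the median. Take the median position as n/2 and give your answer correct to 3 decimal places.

Cumulative frequencies: 25, 55, 100, 126, 144
n = 144; position = n/2 = 72.
This falls in the class 148 – <152: L = 148, F = 55, f = 45, h = 4.
Median ≈ 148 + ((72 − 55) / 45) × 4 = 149.5111

149.511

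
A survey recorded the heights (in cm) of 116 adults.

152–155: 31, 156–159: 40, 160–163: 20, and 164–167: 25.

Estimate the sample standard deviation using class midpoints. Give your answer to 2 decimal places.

Midpoints: 153.5, 157.5, 161.5, 165.5
n = 116, Σfm = 18426, mean = 158.8448
Σfm² = 2929081
Σf(m − x̄)² = Σfm² − (Σfm)²/n = 2929081 − 18426²/116 = 2206.2069
Sample variance = 2206.2069 / 115 = 19.1844
Standard deviation = √19.1844 = 4.3800

4.38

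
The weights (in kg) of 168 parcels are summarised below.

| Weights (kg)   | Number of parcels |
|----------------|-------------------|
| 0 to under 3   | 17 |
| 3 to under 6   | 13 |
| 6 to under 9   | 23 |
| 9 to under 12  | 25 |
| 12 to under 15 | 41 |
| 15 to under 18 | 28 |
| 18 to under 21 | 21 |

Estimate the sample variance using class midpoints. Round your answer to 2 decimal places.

29.56

Midpoints: 1.5, 4.5, 7.5, 10.5, 13.5, 16.5, 19.5
n = 168, Σfm = 1944, mean = 11.5714
Σfm² = 27432
Σf(m − x̄)² = Σfm² − (Σfm)²/n = 27432 − 1944²/168 = 4937.1429
Sample variance = 4937.1429 / 167 = 29.5637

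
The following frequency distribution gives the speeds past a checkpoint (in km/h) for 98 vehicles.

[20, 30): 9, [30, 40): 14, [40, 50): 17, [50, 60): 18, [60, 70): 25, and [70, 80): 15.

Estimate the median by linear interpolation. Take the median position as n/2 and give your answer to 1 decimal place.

55.0

Cumulative frequencies: 9, 23, 40, 58, 83, 98
n = 98; position = n/2 = 49.
This falls in the class [50, 60): L = 50, F = 40, f = 18, h = 10.
Median ≈ 50 + ((49 − 40) / 18) × 10 = 55.0000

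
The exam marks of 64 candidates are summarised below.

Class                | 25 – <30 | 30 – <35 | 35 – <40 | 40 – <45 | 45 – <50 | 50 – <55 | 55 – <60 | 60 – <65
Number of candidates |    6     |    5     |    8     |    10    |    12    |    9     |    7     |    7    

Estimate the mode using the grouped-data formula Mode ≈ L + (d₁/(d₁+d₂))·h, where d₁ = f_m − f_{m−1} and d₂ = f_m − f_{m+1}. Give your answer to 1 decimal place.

47.0

Modal class: 45 – <50 (highest frequency 12).
d₁ = 12 − 10 = 2, d₂ = 12 − 9 = 3
Mode ≈ 45 + (2/(2+3)) × 5 = 45 + 2.0000 = 47.0000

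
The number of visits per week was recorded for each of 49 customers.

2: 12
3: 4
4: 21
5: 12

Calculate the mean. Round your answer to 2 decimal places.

Values: 2, 3, 4, 5
Σfx = 12×2 + 4×3 + 21×4 + 12×5 = 180
n = Σf = 49
Mean = 180 / 49 = 3.6735

3.67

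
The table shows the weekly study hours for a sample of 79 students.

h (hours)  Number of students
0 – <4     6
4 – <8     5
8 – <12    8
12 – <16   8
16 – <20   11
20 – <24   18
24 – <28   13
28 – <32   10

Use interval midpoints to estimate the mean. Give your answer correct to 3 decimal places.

Midpoints: 2, 6, 10, 14, 18, 22, 26, 30
Σfm = 6×2 + 5×6 + 8×10 + 8×14 + 11×18 + 18×22 + 13×26 + 10×30 = 1466
n = Σf = 79
Mean = 1466 / 79 = 18.5570

18.557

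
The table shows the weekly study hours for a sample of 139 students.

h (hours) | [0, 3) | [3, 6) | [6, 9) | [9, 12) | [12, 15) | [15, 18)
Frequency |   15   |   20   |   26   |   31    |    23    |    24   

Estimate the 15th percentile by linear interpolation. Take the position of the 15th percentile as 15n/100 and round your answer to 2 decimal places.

3.88

Cumulative frequencies: 15, 35, 61, 92, 115, 139
n = 139; position = 15n/100 = 20.85.
This falls in the class [3, 6): L = 3, F = 15, f = 20, h = 3.
15th percentile ≈ 3 + ((20.85 − 15) / 20) × 3 = 3.8775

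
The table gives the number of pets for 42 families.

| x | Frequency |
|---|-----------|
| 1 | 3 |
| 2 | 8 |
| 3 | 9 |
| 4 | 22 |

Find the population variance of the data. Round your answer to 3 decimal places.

0.964

Values: 1, 2, 3, 4
n = 42, Σfx = 134, mean = 3.1905
Σfx² = 468
Σf(x − x̄)² = Σfx² − (Σfx)²/n = 468 − 134²/42 = 40.4762
Population variance = 40.4762 / 42 = 0.9637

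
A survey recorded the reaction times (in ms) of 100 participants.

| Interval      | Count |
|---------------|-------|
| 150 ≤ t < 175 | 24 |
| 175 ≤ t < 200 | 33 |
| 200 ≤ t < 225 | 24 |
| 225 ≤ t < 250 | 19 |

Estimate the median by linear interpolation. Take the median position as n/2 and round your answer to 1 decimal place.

194.7

Cumulative frequencies: 24, 57, 81, 100
n = 100; position = n/2 = 50.
This falls in the class 175 ≤ t < 200: L = 175, F = 24, f = 33, h = 25.
Median ≈ 175 + ((50 − 24) / 33) × 25 = 194.6970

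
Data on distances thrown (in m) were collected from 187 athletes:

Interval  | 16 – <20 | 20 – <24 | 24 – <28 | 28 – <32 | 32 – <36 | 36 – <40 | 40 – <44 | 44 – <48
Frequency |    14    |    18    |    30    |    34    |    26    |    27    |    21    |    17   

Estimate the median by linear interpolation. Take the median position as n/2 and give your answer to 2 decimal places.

31.71

Cumulative frequencies: 14, 32, 62, 96, 122, 149, 170, 187
n = 187; position = n/2 = 93.5.
This falls in the class 28 – <32: L = 28, F = 62, f = 34, h = 4.
Median ≈ 28 + ((93.5 − 62) / 34) × 4 = 31.7059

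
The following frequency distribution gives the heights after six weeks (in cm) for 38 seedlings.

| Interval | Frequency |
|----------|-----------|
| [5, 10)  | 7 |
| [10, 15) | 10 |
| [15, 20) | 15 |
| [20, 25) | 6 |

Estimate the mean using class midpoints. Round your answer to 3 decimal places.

Midpoints: 7.5, 12.5, 17.5, 22.5
Σfm = 7×7.5 + 10×12.5 + 15×17.5 + 6×22.5 = 575
n = Σf = 38
Mean = 575 / 38 = 15.1316

15.132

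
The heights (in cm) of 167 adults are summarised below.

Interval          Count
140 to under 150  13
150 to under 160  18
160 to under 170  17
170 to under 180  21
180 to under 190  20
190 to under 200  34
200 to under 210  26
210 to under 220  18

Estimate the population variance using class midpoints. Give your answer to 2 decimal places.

452.91

Midpoints: 145, 155, 165, 175, 185, 195, 205, 215
n = 167, Σfm = 30685, mean = 183.7425
Σfm² = 5713775
Σf(m − x̄)² = Σfm² − (Σfm)²/n = 5713775 − 30685²/167 = 75635.9281
Population variance = 75635.9281 / 167 = 452.9097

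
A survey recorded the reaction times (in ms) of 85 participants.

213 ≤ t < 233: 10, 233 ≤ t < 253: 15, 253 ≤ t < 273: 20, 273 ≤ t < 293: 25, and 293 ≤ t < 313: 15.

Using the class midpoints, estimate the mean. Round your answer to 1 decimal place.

267.7

Midpoints: 223, 243, 263, 283, 303
Σfm = 10×223 + 15×243 + 20×263 + 25×283 + 15×303 = 22755
n = Σf = 85
Mean = 22755 / 85 = 267.7059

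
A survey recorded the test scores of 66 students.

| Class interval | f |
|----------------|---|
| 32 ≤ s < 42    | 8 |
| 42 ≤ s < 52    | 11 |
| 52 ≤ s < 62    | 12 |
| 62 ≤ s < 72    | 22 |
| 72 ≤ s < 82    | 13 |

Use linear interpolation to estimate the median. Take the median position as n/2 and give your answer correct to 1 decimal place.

62.9

Cumulative frequencies: 8, 19, 31, 53, 66
n = 66; position = n/2 = 33.
This falls in the class 62 ≤ s < 72: L = 62, F = 31, f = 22, h = 10.
Median ≈ 62 + ((33 − 31) / 22) × 10 = 62.9091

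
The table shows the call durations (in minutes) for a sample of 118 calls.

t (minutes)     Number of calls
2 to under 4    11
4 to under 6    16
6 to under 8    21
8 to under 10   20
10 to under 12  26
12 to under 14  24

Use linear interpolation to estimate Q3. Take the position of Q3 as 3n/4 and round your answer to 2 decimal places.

Cumulative frequencies: 11, 27, 48, 68, 94, 118
n = 118; position = 3n/4 = 88.5.
This falls in the class 10 to under 12: L = 10, F = 68, f = 26, h = 2.
Upper quartile ≈ 10 + ((88.5 − 68) / 26) × 2 = 11.5769

11.58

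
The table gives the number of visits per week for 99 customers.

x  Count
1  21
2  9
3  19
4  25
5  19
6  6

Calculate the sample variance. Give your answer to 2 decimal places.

2.44

Values: 1, 2, 3, 4, 5, 6
n = 99, Σfx = 327, mean = 3.3030
Σfx² = 1319
Σf(x − x̄)² = Σfx² − (Σfx)²/n = 1319 − 327²/99 = 238.9091
Sample variance = 238.9091 / 98 = 2.4378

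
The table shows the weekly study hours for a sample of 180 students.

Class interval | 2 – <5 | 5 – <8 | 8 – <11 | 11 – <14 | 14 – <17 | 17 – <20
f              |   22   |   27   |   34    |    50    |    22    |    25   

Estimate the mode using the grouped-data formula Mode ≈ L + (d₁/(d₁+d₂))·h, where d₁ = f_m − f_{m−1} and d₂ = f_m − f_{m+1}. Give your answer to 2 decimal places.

12.09

Modal class: 11 – <14 (highest frequency 50).
d₁ = 50 − 34 = 16, d₂ = 50 − 22 = 28
Mode ≈ 11 + (16/(16+28)) × 3 = 11 + 1.0909 = 12.0909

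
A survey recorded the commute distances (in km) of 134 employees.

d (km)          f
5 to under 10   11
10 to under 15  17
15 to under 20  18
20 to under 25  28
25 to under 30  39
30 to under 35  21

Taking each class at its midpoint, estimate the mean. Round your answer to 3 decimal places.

22.351

Midpoints: 7.5, 12.5, 17.5, 22.5, 27.5, 32.5
Σfm = 11×7.5 + 17×12.5 + 18×17.5 + 28×22.5 + 39×27.5 + 21×32.5 = 2995
n = Σf = 134
Mean = 2995 / 134 = 22.3507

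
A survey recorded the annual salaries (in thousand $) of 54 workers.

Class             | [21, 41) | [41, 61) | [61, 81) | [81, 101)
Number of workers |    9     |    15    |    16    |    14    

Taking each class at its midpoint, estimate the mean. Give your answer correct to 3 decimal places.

63.963

Midpoints: 31, 51, 71, 91
Σfm = 9×31 + 15×51 + 16×71 + 14×91 = 3454
n = Σf = 54
Mean = 3454 / 54 = 63.9630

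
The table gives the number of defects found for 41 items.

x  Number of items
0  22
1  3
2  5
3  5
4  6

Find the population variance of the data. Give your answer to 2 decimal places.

Values: 0, 1, 2, 3, 4
n = 41, Σfx = 52, mean = 1.2683
Σfx² = 164
Σf(x − x̄)² = Σfx² − (Σfx)²/n = 164 − 52²/41 = 98.0488
Population variance = 98.0488 / 41 = 2.3914

2.39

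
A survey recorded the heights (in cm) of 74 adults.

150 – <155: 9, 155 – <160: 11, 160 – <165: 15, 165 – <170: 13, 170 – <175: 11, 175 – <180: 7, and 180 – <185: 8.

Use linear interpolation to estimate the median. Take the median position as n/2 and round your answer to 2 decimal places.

Cumulative frequencies: 9, 20, 35, 48, 59, 66, 74
n = 74; position = n/2 = 37.
This falls in the class 165 – <170: L = 165, F = 35, f = 13, h = 5.
Median ≈ 165 + ((37 − 35) / 13) × 5 = 165.7692

165.77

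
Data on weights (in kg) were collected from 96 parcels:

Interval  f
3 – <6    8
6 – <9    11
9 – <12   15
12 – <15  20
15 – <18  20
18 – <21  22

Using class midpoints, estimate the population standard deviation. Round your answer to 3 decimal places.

Midpoints: 4.5, 7.5, 10.5, 13.5, 16.5, 19.5
n = 96, Σfm = 1305, mean = 13.5938
Σfm² = 19890
Σf(m − x̄)² = Σfm² − (Σfm)²/n = 19890 − 1305²/96 = 2150.1562
Population variance = 2150.1562 / 96 = 22.3975
Standard deviation = √22.3975 = 4.7326

4.733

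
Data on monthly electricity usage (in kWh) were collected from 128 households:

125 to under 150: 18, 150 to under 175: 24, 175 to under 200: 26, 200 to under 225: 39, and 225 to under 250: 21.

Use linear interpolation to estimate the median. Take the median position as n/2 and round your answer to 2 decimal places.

Cumulative frequencies: 18, 42, 68, 107, 128
n = 128; position = n/2 = 64.
This falls in the class 175 to under 200: L = 175, F = 42, f = 26, h = 25.
Median ≈ 175 + ((64 − 42) / 26) × 25 = 196.1538

196.15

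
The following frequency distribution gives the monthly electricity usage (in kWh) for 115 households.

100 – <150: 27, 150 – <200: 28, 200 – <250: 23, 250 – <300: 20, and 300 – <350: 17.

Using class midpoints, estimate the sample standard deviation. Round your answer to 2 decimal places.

69.01

Midpoints: 125, 175, 225, 275, 325
n = 115, Σfm = 24475, mean = 212.8261
Σfm² = 5751875
Σf(m − x̄)² = Σfm² − (Σfm)²/n = 5751875 − 24475²/115 = 542956.5217
Sample variance = 542956.5217 / 114 = 4762.7765
Standard deviation = √4762.7765 = 69.0129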